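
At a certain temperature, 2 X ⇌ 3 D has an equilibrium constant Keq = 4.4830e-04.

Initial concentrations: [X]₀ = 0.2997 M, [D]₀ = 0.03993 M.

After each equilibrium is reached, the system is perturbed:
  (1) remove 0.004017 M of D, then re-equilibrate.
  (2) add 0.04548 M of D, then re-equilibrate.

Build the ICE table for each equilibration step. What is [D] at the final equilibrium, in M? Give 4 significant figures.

[D]_eq = 0.03652 M

Q₀ = 7.0880e-04 vs Keq = 4.4830e-04 ⇒ Q>K, reverse
Step 1:
                  X         D
  I          0.2997   0.03993
  C        0.003588 -0.005382
  E          0.3033   0.03455
  solve Keq expr → x = -0.001794; check Q = 4.4830e-04
Then remove 0.004017 M of D.
Step 2:
                  X         D
  I          0.3033   0.03053
  C       -0.002549  0.003823
  E          0.3007   0.03435
  solve Keq expr → x = 0.001274; check Q = 4.4830e-04
Then add 0.04548 M of D.
Step 3:
                  X         D
  I          0.3007   0.07983
  C         0.02888  -0.04331
  E          0.3296   0.03652
  solve Keq expr → x = -0.01444; check Q = 4.4830e-04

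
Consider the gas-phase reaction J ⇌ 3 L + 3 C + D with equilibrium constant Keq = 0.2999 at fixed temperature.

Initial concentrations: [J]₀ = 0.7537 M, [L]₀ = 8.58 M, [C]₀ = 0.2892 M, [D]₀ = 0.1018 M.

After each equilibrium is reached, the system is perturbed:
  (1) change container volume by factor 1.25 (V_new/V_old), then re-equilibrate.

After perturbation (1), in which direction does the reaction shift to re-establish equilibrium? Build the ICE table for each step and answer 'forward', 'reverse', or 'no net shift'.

Q₀ = 2.064 vs Keq = 0.2999 ⇒ Q>K, reverse
Step 1:
                   J          L          C          D
  I           0.7537       8.58     0.2892     0.1018
  C          0.03608    -0.1082    -0.1082   -0.03608
  E           0.7898      8.472      0.181    0.06572
  solve Keq expr → x = -0.03608; check Q = 0.2999
Then change container volume by factor 1.25 (V_new/V_old).
Step 2:
                   J          L          C          D
  I           0.6318      6.777     0.1448    0.05258
  C         -0.01866    0.05597    0.05597    0.01866
  E           0.6132      6.833     0.2007    0.07124
  solve Keq expr → x = 0.01866; check Q = 0.2999

Direction: forward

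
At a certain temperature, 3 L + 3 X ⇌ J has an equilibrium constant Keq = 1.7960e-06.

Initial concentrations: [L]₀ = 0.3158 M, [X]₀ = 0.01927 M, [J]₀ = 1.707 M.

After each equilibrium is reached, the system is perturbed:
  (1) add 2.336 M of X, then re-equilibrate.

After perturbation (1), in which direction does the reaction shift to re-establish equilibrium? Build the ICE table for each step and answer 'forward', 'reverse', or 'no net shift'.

Q₀ = 7.5745e+06 vs Keq = 1.7960e-06 ⇒ Q>K, reverse
Step 1:
                    L           X           J
  Initial      0.3158     0.01927       1.707
  Change        5.017       5.017      -1.672
  Equil         5.332       5.036     0.03478
  solve Keq expr → x = -1.672; check Q = 1.7960e-06
Then add 2.336 M of X.
Step 2:
                    L           X           J
  Initial       5.332       7.372     0.03478
  Change       -0.172      -0.172     0.05734
  Equil          5.16         7.2     0.09212
  solve Keq expr → x = 0.05734; check Q = 1.7960e-06

Direction: forward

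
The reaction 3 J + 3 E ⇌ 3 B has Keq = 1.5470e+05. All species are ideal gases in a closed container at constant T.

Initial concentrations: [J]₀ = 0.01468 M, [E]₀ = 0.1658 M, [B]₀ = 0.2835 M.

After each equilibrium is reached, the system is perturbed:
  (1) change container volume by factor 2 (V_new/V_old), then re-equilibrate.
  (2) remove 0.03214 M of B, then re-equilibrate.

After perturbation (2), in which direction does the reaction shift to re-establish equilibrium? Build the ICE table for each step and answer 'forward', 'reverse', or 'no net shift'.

Q₀ = 1.5803e+06 vs Keq = 1.5470e+05 ⇒ Q>K, reverse
Step 1:
                    J           E           B
  init        0.01468      0.1658      0.2835
  Δ            0.0134      0.0134     -0.0134
  eq          0.02808      0.1792      0.2701
  solve Keq expr → x = -0.004466; check Q = 1.5470e+05
Then change container volume by factor 2 (V_new/V_old).
Step 2:
                    J           E           B
  init        0.01404      0.0896      0.1351
  Δ          0.009543    0.009543   -0.009543
  eq          0.02358     0.09914      0.1255
  solve Keq expr → x = -0.003181; check Q = 1.5470e+05
Then remove 0.03214 M of B.
Step 3:
                    J           E           B
  init        0.02358     0.09914     0.09337
  Δ         -0.004371   -0.004371    0.004371
  eq          0.01921     0.09477     0.09774
  solve Keq expr → x = 0.001457; check Q = 1.5470e+05

Direction: forward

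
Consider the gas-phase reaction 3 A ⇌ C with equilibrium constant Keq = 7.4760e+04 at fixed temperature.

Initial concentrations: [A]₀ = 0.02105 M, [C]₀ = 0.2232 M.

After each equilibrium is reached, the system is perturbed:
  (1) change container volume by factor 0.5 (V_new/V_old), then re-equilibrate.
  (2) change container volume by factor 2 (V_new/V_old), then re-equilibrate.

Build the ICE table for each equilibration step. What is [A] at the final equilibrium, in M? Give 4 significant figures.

[A]_eq = 0.01445 M

Q₀ = 2.3930e+04 vs Keq = 7.4760e+04 ⇒ Q<K, forward
Step 1:
                   A          C
  I          0.02105     0.2232
  C        -0.006604   0.002201
  E          0.01445     0.2254
  solve Keq expr → x = 0.002201; check Q = 7.4760e+04
Then change container volume by factor 0.5 (V_new/V_old).
Step 2:
                   A          C
  I          0.02889     0.4508
  C         -0.01064   0.003548
  E          0.01825     0.4544
  solve Keq expr → x = 0.003548; check Q = 7.4760e+04
Then change container volume by factor 2 (V_new/V_old).
Step 3:
                   A          C
  I         0.009125     0.2272
  C         0.005322  -0.001774
  E          0.01445     0.2254
  solve Keq expr → x = -0.001774; check Q = 7.4760e+04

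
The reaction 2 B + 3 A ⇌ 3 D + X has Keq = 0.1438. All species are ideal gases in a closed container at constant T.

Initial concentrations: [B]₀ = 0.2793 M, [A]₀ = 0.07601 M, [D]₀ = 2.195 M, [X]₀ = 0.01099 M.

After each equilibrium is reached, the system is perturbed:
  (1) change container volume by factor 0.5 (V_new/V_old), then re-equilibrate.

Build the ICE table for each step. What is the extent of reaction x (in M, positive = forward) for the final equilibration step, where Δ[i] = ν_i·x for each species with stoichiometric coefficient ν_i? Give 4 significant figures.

x = 3.3417e-06 M

Q₀ = 3393 vs Keq = 0.1438 ⇒ Q>K, reverse
Step 1:
                  B         A         D         X
  Initial    0.2793   0.07601     2.195   0.01099
  Change    0.02198   0.03296  -0.03296  -0.01099
  Equil      0.3013     0.109     2.162 1.6714e-06
  solve Keq expr → x = -0.01099; check Q = 0.1438
Then change container volume by factor 0.5 (V_new/V_old).
Step 2:
                  B         A         D         X
  Initial    0.6026    0.2179     4.324 3.3428e-06
  Change  -6.6834e-06 -1.0025e-05 1.0025e-05 3.3417e-06
  Equil      0.6025    0.2179     4.324 6.6845e-06
  solve Keq expr → x = 3.3417e-06; check Q = 0.1438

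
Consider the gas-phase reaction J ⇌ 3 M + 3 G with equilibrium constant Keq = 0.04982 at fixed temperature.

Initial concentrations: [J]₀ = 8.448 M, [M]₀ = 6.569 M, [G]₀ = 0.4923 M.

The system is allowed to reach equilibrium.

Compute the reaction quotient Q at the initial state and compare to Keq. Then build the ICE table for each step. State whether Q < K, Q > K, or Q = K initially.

Q₀ = 4.003; Q > K (proceeds reverse)

Q₀ = 4.003 vs Keq = 0.04982 ⇒ Q>K, reverse
Step 1:
                   J          M          G
  I            8.448      6.569     0.4923
  C           0.1236    -0.3708    -0.3708
  E            8.572      6.198     0.1215
  solve Keq expr → x = -0.1236; check Q = 0.04982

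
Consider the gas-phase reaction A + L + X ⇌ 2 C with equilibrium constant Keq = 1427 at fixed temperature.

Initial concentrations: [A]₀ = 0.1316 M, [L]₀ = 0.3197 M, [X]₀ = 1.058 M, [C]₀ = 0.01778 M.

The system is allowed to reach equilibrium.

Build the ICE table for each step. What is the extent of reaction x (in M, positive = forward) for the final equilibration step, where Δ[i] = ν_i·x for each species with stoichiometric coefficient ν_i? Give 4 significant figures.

Q₀ = 0.007102 vs Keq = 1427 ⇒ Q<K, forward
Step 1:
                    A           L           X           C
  Initial      0.1316      0.3197       1.058     0.01778
  Change      -0.1313     -0.1313     -0.1313      0.2626
  Equil    3.1544e-04      0.1884      0.9267      0.2803
  solve Keq expr → x = 0.1313; check Q = 1427

x = 0.1313 M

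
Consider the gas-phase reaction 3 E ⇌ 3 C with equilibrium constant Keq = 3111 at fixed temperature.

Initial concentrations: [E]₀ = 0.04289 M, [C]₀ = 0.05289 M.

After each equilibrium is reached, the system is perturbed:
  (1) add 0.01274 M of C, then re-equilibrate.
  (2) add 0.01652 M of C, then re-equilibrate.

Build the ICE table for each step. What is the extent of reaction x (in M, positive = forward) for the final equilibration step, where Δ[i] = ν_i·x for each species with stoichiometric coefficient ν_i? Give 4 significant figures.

Q₀ = 1.875 vs Keq = 3111 ⇒ Q<K, forward
Step 1:
                    E           C
  init        0.04289     0.05289
  Δ          -0.03675     0.03675
  eq          0.00614     0.08964
  solve Keq expr → x = 0.01225; check Q = 3111
Then add 0.01274 M of C.
Step 2:
                    E           C
  init        0.00614      0.1024
  Δ        8.1676e-04 -8.1676e-04
  eq         0.006957      0.1016
  solve Keq expr → x = -2.7225e-04; check Q = 3111
Then add 0.01652 M of C.
Step 3:
                    E           C
  init       0.006957      0.1181
  Δ          0.001059   -0.001059
  eq         0.008016       0.117
  solve Keq expr → x = -3.5303e-04; check Q = 3111

x = -3.5303e-04 M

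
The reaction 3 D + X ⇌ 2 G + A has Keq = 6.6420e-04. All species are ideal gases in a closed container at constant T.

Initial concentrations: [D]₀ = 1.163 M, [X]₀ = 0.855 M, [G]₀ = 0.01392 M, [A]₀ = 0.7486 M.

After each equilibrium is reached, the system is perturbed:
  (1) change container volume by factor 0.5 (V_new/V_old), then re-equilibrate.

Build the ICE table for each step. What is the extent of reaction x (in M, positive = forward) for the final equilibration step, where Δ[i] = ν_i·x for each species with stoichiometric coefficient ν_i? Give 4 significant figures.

Q₀ = 1.0785e-04 vs Keq = 6.6420e-04 ⇒ Q<K, forward
Step 1:
                    D           X           G           A
  Initial       1.163       0.855     0.01392      0.7486
  Change     -0.02846   -0.009486     0.01897    0.009486
  Equil         1.135      0.8455     0.03289      0.7581
  solve Keq expr → x = 0.009486; check Q = 6.6420e-04
Then change container volume by factor 0.5 (V_new/V_old).
Step 2:
                    D           X           G           A
  Initial       2.269       1.691     0.06578       1.516
  Change     -0.03649    -0.01216     0.02433     0.01216
  Equil         2.233       1.679     0.09011       1.528
  solve Keq expr → x = 0.01216; check Q = 6.6420e-04

x = 0.01216 M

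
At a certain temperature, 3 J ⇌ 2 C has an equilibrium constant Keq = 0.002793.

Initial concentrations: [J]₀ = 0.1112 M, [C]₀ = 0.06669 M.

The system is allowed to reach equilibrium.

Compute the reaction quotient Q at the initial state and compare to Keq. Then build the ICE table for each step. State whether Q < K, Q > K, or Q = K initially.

Q₀ = 3.234; Q > K (proceeds reverse)

Q₀ = 3.234 vs Keq = 0.002793 ⇒ Q>K, reverse
Step 1:
                   J          C
  init        0.1112    0.06669
  Δ          0.09273   -0.06182
  eq          0.2039   0.004867
  solve Keq expr → x = -0.03091; check Q = 0.002793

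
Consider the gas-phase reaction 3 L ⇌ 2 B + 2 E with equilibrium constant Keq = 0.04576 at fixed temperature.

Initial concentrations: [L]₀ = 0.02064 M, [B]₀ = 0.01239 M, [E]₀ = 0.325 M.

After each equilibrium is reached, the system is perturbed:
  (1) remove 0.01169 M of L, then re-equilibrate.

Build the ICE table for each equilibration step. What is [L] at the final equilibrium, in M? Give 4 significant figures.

Q₀ = 1.844 vs Keq = 0.04576 ⇒ Q>K, reverse
Step 1:
                  L         B         E
  I         0.02064   0.01239     0.325
  C         0.01248 -0.008319 -0.008319
  E         0.03312  0.004071    0.3167
  solve Keq expr → x = -0.004159; check Q = 0.04576
Then remove 0.01169 M of L.
Step 2:
                  L         B         E
  I         0.02143  0.004071    0.3167
  C        0.002369 -0.001579 -0.001579
  E          0.0238  0.002492    0.3151
  solve Keq expr → x = -7.8953e-04; check Q = 0.04576

[L]_eq = 0.0238 M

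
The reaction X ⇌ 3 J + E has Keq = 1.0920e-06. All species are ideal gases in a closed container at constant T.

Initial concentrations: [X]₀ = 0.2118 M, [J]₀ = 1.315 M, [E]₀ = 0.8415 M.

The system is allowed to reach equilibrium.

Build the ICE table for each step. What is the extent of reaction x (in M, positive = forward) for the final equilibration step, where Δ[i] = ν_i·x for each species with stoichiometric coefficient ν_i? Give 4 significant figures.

Q₀ = 9.035 vs Keq = 1.0920e-06 ⇒ Q>K, reverse
Step 1:
                    X           J           E
  Initial      0.2118       1.315      0.8415
  Change       0.4343      -1.303     -0.4343
  Equil        0.6461     0.01201      0.4072
  solve Keq expr → x = -0.4343; check Q = 1.0920e-06

x = -0.4343 M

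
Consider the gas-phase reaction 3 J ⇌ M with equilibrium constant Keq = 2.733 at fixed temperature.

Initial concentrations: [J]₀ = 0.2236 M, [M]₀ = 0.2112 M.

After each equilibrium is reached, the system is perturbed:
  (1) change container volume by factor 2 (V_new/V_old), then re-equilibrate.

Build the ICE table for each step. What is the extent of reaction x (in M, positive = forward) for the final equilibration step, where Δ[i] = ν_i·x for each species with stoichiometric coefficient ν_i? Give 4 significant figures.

x = -0.02535 M

Q₀ = 18.89 vs Keq = 2.733 ⇒ Q>K, reverse
Step 1:
                   J          M
  Initial     0.2236     0.2112
  Change      0.1623   -0.05411
  Equil       0.3859     0.1571
  solve Keq expr → x = -0.05411; check Q = 2.733
Then change container volume by factor 2 (V_new/V_old).
Step 2:
                   J          M
  Initial      0.193    0.07855
  Change     0.07604   -0.02535
  Equil        0.269     0.0532
  solve Keq expr → x = -0.02535; check Q = 2.733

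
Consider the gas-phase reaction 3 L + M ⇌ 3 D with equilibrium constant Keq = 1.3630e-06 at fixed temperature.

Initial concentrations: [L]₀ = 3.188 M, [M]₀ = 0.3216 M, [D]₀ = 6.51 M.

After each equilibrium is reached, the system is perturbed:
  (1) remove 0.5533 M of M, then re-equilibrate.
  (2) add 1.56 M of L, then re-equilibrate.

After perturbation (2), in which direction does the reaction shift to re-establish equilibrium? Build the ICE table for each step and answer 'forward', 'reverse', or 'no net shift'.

Direction: forward

Q₀ = 26.48 vs Keq = 1.3630e-06 ⇒ Q>K, reverse
Step 1:
                  L         M         D
  Initial     3.188    0.3216      6.51
  Change      6.367     2.122    -6.367
  Equil       9.555     2.444    0.1427
  solve Keq expr → x = -2.122; check Q = 1.3630e-06
Then remove 0.5533 M of M.
Step 2:
                  L         M         D
  Initial     9.555     1.891    0.1427
  Change    0.01146  0.003819  -0.01146
  Equil       9.567     1.895    0.1312
  solve Keq expr → x = -0.003819; check Q = 1.3630e-06
Then add 1.56 M of L.
Step 3:
                  L         M         D
  Initial     11.13     1.895    0.1312
  Change   -0.02093 -0.006976   0.02093
  Equil       11.11     1.888    0.1522
  solve Keq expr → x = 0.006976; check Q = 1.3630e-06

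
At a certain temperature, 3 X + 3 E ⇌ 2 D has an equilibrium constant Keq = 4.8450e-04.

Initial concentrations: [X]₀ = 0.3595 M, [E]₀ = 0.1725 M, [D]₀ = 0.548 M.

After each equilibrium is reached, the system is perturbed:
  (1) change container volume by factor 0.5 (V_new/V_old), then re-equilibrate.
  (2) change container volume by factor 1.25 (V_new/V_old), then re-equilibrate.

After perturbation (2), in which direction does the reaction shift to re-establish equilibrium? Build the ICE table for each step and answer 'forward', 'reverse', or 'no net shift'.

Direction: reverse

Q₀ = 1259 vs Keq = 4.8450e-04 ⇒ Q>K, reverse
Step 1:
                   X          E          D
  Initial     0.3595     0.1725      0.548
  Change      0.7842     0.7842    -0.5228
  Equil        1.144     0.9567    0.02519
  solve Keq expr → x = -0.2614; check Q = 4.8450e-04
Then change container volume by factor 0.5 (V_new/V_old).
Step 2:
                   X          E          D
  Initial      2.287      1.913    0.05039
  Change     -0.1617    -0.1617     0.1078
  Equil        2.126      1.752     0.1582
  solve Keq expr → x = 0.05389; check Q = 4.8450e-04
Then change container volume by factor 1.25 (V_new/V_old).
Step 3:
                   X          E          D
  Initial      1.701      1.401     0.1265
  Change     0.05485    0.05485   -0.03657
  Equil        1.755      1.456    0.08997
  solve Keq expr → x = -0.01828; check Q = 4.8450e-04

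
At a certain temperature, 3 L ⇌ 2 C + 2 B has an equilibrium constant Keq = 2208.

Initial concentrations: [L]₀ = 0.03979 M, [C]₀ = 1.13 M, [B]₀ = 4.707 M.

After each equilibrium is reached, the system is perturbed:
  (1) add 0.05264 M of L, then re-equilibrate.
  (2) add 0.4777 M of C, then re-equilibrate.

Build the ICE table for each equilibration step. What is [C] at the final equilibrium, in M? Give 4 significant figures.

Q₀ = 4.4908e+05 vs Keq = 2208 ⇒ Q>K, reverse
Step 1:
                    L           C           B
  Initial     0.03979        1.13       4.707
  Change       0.1743     -0.1162     -0.1162
  Equil        0.2141       1.014       4.591
  solve Keq expr → x = -0.05809; check Q = 2208
Then add 0.05264 M of L.
Step 2:
                    L           C           B
  Initial      0.2667       1.014       4.591
  Change     -0.04723     0.03149     0.03149
  Equil        0.2195       1.045       4.622
  solve Keq expr → x = 0.01574; check Q = 2208
Then add 0.4777 M of C.
Step 3:
                    L           C           B
  Initial      0.2195       1.523       4.622
  Change      0.05643    -0.03762    -0.03762
  Equil        0.2759       1.485       4.585
  solve Keq expr → x = -0.01881; check Q = 2208

[C]_eq = 1.485 M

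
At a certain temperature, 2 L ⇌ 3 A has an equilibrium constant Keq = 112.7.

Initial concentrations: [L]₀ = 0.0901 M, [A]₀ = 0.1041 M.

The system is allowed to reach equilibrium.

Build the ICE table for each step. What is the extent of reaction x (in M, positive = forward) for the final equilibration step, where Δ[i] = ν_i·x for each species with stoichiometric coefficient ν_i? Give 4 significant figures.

Q₀ = 0.139 vs Keq = 112.7 ⇒ Q<K, forward
Step 1:
                  L         A
  init       0.0901    0.1041
  Δ         -0.0801    0.1201
  eq           0.01    0.2242
  solve Keq expr → x = 0.04005; check Q = 112.7

x = 0.04005 M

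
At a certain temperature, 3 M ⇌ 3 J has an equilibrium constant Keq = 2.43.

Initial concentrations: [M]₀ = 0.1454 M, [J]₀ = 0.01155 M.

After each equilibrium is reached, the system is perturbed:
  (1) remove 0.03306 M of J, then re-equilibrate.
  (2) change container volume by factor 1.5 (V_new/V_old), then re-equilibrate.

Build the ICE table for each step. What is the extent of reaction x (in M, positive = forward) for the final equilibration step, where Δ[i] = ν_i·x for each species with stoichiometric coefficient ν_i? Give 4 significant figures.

Q₀ = 5.0125e-04 vs Keq = 2.43 ⇒ Q<K, forward
Step 1:
                  M         J
  I          0.1454   0.01155
  C        -0.07845   0.07845
  E         0.06695      0.09
  solve Keq expr → x = 0.02615; check Q = 2.43
Then remove 0.03306 M of J.
Step 2:
                  M         J
  I         0.06695   0.05694
  C         -0.0141    0.0141
  E         0.05284   0.07105
  solve Keq expr → x = 0.004701; check Q = 2.43
Then change container volume by factor 1.5 (V_new/V_old).
Step 3:
                  M         J
  I         0.03523   0.04736
  C               0         0
  E         0.03523   0.04736
  solve Keq expr → x = 0; check Q = 2.43

x = 0 M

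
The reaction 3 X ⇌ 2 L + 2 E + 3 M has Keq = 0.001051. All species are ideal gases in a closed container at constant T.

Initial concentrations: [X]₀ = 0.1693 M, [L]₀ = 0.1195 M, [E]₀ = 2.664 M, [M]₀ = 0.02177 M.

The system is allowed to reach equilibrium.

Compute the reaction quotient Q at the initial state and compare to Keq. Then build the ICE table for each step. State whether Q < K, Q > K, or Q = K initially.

Q₀ = 2.1548e-04 vs Keq = 0.001051 ⇒ Q<K, forward
Step 1:
                  X         L         E         M
  init       0.1693    0.1195     2.664   0.02177
  Δ        -0.01126  0.007507  0.007507   0.01126
  eq          0.158     0.127     2.672   0.03303
  solve Keq expr → x = 0.003753; check Q = 0.001051

Q₀ = 2.1548e-04; Q < K (proceeds forward)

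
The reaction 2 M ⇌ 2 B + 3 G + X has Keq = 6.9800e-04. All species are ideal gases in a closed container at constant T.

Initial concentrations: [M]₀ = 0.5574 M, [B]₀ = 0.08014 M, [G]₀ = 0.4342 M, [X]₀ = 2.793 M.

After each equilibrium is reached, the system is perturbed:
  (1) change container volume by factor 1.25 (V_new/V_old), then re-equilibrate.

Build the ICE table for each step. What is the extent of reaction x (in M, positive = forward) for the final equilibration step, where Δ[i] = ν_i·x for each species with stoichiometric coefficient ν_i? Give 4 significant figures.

x = 0.006335 M

Q₀ = 0.004726 vs Keq = 6.9800e-04 ⇒ Q>K, reverse
Step 1:
                    M           B           G           X
  Initial      0.5574     0.08014      0.4342       2.793
  Change      0.03904    -0.03904    -0.05856    -0.01952
  Equil        0.5964      0.0411      0.3756       2.773
  solve Keq expr → x = -0.01952; check Q = 6.9800e-04
Then change container volume by factor 1.25 (V_new/V_old).
Step 2:
                    M           B           G           X
  Initial      0.4772     0.03288      0.3005       2.219
  Change     -0.01267     0.01267     0.01901    0.006335
  Equil        0.4645     0.04555      0.3195       2.225
  solve Keq expr → x = 0.006335; check Q = 6.9800e-04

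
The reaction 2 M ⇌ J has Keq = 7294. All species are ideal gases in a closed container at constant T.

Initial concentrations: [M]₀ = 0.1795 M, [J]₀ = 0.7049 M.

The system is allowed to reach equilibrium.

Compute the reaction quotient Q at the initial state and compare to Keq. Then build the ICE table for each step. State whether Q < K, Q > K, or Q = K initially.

Q₀ = 21.88; Q < K (proceeds forward)

Q₀ = 21.88 vs Keq = 7294 ⇒ Q<K, forward
Step 1:
                  M         J
  I          0.1795    0.7049
  C         -0.1691   0.08455
  E          0.0104    0.7894
  solve Keq expr → x = 0.08455; check Q = 7294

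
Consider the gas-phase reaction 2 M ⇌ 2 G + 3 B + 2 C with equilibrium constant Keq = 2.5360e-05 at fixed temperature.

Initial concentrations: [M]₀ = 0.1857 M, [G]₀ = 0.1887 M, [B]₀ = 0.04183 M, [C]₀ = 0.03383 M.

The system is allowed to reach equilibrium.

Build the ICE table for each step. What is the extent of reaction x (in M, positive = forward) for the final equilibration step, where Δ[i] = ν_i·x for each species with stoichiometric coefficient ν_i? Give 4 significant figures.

Q₀ = 8.6494e-08 vs Keq = 2.5360e-05 ⇒ Q<K, forward
Step 1:
                  M         G         B         C
  Initial    0.1857    0.1887   0.04183   0.03383
  Change    -0.0464    0.0464   0.06959    0.0464
  Equil      0.1393    0.2351    0.1114   0.08023
  solve Keq expr → x = 0.0232; check Q = 2.5360e-05

x = 0.0232 M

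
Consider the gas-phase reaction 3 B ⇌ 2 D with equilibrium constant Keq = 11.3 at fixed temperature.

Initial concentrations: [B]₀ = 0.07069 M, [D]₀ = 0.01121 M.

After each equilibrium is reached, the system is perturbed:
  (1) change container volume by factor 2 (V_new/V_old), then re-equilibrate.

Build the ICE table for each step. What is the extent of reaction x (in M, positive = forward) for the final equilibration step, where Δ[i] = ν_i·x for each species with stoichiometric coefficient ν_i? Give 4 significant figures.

x = -0.001017 M

Q₀ = 0.3557 vs Keq = 11.3 ⇒ Q<K, forward
Step 1:
                    B           D
  init        0.07069     0.01121
  Δ          -0.02787     0.01858
  eq          0.04282     0.02979
  solve Keq expr → x = 0.009289; check Q = 11.3
Then change container volume by factor 2 (V_new/V_old).
Step 2:
                    B           D
  init        0.02141     0.01489
  Δ           0.00305   -0.002034
  eq          0.02446     0.01286
  solve Keq expr → x = -0.001017; check Q = 11.3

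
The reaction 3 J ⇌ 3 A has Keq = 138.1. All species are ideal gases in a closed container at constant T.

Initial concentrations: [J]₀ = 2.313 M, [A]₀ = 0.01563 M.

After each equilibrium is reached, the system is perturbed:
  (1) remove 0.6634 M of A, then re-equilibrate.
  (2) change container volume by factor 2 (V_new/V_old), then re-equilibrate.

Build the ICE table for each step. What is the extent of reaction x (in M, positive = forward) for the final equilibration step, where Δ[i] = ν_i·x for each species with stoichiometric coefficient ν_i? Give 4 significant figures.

Q₀ = 3.0857e-07 vs Keq = 138.1 ⇒ Q<K, forward
Step 1:
                   J          A
  I            2.313    0.01563
  C           -1.936      1.936
  E           0.3775      1.951
  solve Keq expr → x = 0.6452; check Q = 138.1
Then remove 0.6634 M of A.
Step 2:
                   J          A
  I           0.3775      1.288
  C          -0.1075     0.1075
  E           0.2699      1.395
  solve Keq expr → x = 0.03585; check Q = 138.1
Then change container volume by factor 2 (V_new/V_old).
Step 3:
                   J          A
  I            0.135     0.6976
  C                0          0
  E            0.135     0.6976
  solve Keq expr → x = 0; check Q = 138.1

x = 0 M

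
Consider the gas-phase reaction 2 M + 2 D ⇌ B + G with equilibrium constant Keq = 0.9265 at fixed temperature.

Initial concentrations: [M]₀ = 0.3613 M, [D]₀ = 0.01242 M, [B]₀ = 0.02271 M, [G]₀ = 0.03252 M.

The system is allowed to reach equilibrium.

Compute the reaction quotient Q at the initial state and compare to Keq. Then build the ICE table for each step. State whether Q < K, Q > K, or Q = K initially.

Q₀ = 36.68 vs Keq = 0.9265 ⇒ Q>K, reverse
Step 1:
                    M           D           B           G
  Initial      0.3613     0.01242     0.02271     0.03252
  Change      0.02541     0.02541     -0.0127     -0.0127
  Equil        0.3867     0.03783     0.01001     0.01982
  solve Keq expr → x = -0.0127; check Q = 0.9265

Q₀ = 36.68; Q > K (proceeds reverse)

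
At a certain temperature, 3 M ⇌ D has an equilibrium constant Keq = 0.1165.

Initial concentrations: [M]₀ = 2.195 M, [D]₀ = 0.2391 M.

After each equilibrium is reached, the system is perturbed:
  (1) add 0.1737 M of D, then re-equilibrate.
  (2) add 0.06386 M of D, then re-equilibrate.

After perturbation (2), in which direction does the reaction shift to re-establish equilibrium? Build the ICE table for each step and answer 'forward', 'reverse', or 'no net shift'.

Q₀ = 0.02261 vs Keq = 0.1165 ⇒ Q<K, forward
Step 1:
                   M          D
  init         2.195     0.2391
  Δ          -0.6279     0.2093
  eq           1.567     0.4484
  solve Keq expr → x = 0.2093; check Q = 0.1165
Then add 0.1737 M of D.
Step 2:
                   M          D
  init         1.567     0.6221
  Δ           0.1369   -0.04563
  eq           1.704     0.5765
  solve Keq expr → x = -0.04563; check Q = 0.1165
Then add 0.06386 M of D.
Step 3:
                   M          D
  init         1.704     0.6403
  Δ          0.04641   -0.01547
  eq            1.75     0.6248
  solve Keq expr → x = -0.01547; check Q = 0.1165

Direction: reverse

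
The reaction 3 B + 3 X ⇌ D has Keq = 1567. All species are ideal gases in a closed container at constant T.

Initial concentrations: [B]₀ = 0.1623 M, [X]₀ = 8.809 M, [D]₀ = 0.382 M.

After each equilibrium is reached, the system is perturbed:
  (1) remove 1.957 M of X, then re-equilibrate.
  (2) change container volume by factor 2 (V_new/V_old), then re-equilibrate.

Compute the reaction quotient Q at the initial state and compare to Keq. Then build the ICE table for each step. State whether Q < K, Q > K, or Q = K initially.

Q₀ = 0.1307; Q < K (proceeds forward)

Q₀ = 0.1307 vs Keq = 1567 ⇒ Q<K, forward
Step 1:
                    B           X           D
  init         0.1623       8.809       0.382
  Δ           -0.1548     -0.1548     0.05159
  eq          0.00753       8.654      0.4336
  solve Keq expr → x = 0.05159; check Q = 1567
Then remove 1.957 M of X.
Step 2:
                    B           X           D
  init        0.00753       6.697      0.4336
  Δ          0.002192    0.002192 -7.3053e-04
  eq         0.009721       6.699      0.4329
  solve Keq expr → x = -7.3053e-04; check Q = 1567
Then change container volume by factor 2 (V_new/V_old).
Step 3:
                    B           X           D
  init       0.004861        3.35      0.2164
  Δ           0.01044     0.01044    -0.00348
  eq           0.0153        3.36      0.2129
  solve Keq expr → x = -0.00348; check Q = 1567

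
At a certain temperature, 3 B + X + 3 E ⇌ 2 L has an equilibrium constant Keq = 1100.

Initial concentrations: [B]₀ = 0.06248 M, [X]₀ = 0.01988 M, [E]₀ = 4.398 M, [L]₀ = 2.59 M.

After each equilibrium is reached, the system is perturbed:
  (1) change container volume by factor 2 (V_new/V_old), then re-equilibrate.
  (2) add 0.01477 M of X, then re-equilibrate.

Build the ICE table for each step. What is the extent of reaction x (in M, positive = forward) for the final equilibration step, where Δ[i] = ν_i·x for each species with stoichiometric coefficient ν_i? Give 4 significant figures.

Q₀ = 1.6263e+04 vs Keq = 1100 ⇒ Q>K, reverse
Step 1:
                  B         X         E         L
  Initial   0.06248   0.01988     4.398      2.59
  Change    0.05728   0.01909   0.05728  -0.03819
  Equil      0.1198   0.03897     4.455     2.552
  solve Keq expr → x = -0.01909; check Q = 1100
Then change container volume by factor 2 (V_new/V_old).
Step 2:
                  B         X         E         L
  Initial   0.05988   0.01949     2.228     1.276
  Change    0.07577   0.02526   0.07577  -0.05052
  Equil      0.1357   0.04474     2.303     1.225
  solve Keq expr → x = -0.02526; check Q = 1100
Then add 0.01477 M of X.
Step 3:
                  B         X         E         L
  Initial    0.1357   0.05951     2.303     1.225
  Change   -0.00919 -0.003063  -0.00919  0.006126
  Equil      0.1265   0.05645     2.294     1.232
  solve Keq expr → x = 0.003063; check Q = 1100

x = 0.003063 M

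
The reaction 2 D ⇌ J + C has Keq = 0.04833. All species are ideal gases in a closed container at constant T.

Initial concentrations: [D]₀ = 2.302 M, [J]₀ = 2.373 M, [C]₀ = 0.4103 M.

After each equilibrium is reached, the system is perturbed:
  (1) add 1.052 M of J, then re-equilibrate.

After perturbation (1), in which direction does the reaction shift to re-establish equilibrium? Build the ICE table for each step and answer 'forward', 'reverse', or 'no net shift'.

Q₀ = 0.1837 vs Keq = 0.04833 ⇒ Q>K, reverse
Step 1:
                  D         J         C
  I           2.302     2.373    0.4103
  C          0.4724   -0.2362   -0.2362
  E           2.774     2.137    0.1741
  solve Keq expr → x = -0.2362; check Q = 0.04833
Then add 1.052 M of J.
Step 2:
                  D         J         C
  I           2.774     3.189    0.1741
  C         0.09487  -0.04744  -0.04744
  E           2.869     3.141    0.1267
  solve Keq expr → x = -0.04744; check Q = 0.04833

Direction: reverse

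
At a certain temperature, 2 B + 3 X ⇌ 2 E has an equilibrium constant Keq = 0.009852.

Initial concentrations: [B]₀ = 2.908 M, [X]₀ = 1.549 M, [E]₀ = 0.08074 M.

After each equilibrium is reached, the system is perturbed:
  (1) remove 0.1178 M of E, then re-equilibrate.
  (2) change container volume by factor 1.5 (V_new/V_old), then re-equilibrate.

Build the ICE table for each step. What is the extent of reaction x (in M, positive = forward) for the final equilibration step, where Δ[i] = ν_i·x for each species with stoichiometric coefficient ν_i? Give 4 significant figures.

x = -0.03061 M

Q₀ = 2.0741e-04 vs Keq = 0.009852 ⇒ Q<K, forward
Step 1:
                   B          X          E
  I            2.908      1.549    0.08074
  C          -0.2527    -0.3791     0.2527
  E            2.655       1.17     0.3335
  solve Keq expr → x = 0.1264; check Q = 0.009852
Then remove 0.1178 M of E.
Step 2:
                   B          X          E
  I            2.655       1.17     0.2157
  C         -0.06783    -0.1017    0.06783
  E            2.587      1.068     0.2835
  solve Keq expr → x = 0.03391; check Q = 0.009852
Then change container volume by factor 1.5 (V_new/V_old).
Step 3:
                   B          X          E
  I            1.725     0.7121      0.189
  C          0.06122    0.09183   -0.06122
  E            1.786     0.8039     0.1278
  solve Keq expr → x = -0.03061; check Q = 0.009852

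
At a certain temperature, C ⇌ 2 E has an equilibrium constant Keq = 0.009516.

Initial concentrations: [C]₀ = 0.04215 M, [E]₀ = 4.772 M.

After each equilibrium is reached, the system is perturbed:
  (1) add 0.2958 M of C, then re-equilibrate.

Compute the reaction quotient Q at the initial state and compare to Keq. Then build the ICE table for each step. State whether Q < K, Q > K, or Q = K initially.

Q₀ = 540.3; Q > K (proceeds reverse)

Q₀ = 540.3 vs Keq = 0.009516 ⇒ Q>K, reverse
Step 1:
                  C         E
  Initial   0.04215     4.772
  Change      2.311    -4.622
  Equil       2.353    0.1496
  solve Keq expr → x = -2.311; check Q = 0.009516
Then add 0.2958 M of C.
Step 2:
                  C         E
  Initial     2.649    0.1496
  Change  -0.004496  0.008992
  Equil       2.645    0.1586
  solve Keq expr → x = 0.004496; check Q = 0.009516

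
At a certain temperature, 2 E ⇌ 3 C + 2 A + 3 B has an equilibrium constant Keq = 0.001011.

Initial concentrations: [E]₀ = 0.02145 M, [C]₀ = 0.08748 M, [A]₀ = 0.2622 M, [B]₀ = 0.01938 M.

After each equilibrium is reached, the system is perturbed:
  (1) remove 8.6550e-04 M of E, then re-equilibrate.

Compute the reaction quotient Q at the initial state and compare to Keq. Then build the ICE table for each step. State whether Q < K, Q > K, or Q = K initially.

Q₀ = 7.2811e-07; Q < K (proceeds forward)

Q₀ = 7.2811e-07 vs Keq = 0.001011 ⇒ Q<K, forward
Step 1:
                  E         C         A         B
  Initial   0.02145   0.08748    0.2622   0.01938
  Change   -0.01803   0.02705   0.01803   0.02705
  Equil    0.003417    0.1145    0.2802   0.04643
  solve Keq expr → x = 0.009016; check Q = 0.001011
Then remove 8.6550e-04 M of E.
Step 2:
                  E         C         A         B
  Initial  0.002552    0.1145    0.2802   0.04643
  Change  6.9740e-04 -0.001046 -6.9740e-04 -0.001046
  Equil    0.003249    0.1135    0.2795   0.04538
  solve Keq expr → x = -3.4870e-04; check Q = 0.001011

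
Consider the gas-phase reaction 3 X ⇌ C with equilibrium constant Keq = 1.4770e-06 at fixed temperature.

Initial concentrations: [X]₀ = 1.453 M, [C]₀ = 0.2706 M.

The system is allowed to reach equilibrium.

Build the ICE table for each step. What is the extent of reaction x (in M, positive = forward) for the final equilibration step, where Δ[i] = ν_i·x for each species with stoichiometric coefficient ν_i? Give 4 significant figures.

Q₀ = 0.08821 vs Keq = 1.4770e-06 ⇒ Q>K, reverse
Step 1:
                    X           C
  I             1.453      0.2706
  C            0.8117     -0.2706
  E             2.265  1.7157e-05
  solve Keq expr → x = -0.2706; check Q = 1.4770e-06

x = -0.2706 M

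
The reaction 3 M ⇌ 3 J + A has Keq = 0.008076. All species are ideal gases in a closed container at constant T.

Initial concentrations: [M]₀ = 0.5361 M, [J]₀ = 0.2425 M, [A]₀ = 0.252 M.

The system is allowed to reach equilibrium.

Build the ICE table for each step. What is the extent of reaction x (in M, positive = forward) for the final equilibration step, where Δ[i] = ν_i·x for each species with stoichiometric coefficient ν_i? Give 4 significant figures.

Q₀ = 0.02332 vs Keq = 0.008076 ⇒ Q>K, reverse
Step 1:
                    M           J           A
  Initial      0.5361      0.2425       0.252
  Change      0.05144    -0.05144    -0.01715
  Equil        0.5875      0.1911      0.2349
  solve Keq expr → x = -0.01715; check Q = 0.008076

x = -0.01715 M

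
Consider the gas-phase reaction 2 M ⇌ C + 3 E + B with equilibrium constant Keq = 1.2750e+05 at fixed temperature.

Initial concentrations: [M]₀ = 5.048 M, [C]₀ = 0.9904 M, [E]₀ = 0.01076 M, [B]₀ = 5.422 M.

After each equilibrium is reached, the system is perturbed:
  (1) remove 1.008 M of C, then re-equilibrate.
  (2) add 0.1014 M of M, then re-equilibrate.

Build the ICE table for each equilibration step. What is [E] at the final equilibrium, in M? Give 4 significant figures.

[E]_eq = 7.367 M

Q₀ = 2.6252e-07 vs Keq = 1.2750e+05 ⇒ Q<K, forward
Step 1:
                   M          C          E          B
  init         5.048     0.9904    0.01076      5.422
  Δ           -4.772      2.386      7.158      2.386
  eq           0.276      3.376      7.169      7.808
  solve Keq expr → x = 2.386; check Q = 1.2750e+05
Then remove 1.008 M of C.
Step 2:
                   M          C          E          B
  init         0.276      2.368      7.169      7.808
  Δ         -0.04058    0.02029    0.06088    0.02029
  eq          0.2354      2.389       7.23      7.828
  solve Keq expr → x = 0.02029; check Q = 1.2750e+05
Then add 0.1014 M of M.
Step 3:
                   M          C          E          B
  init        0.3368      2.389       7.23      7.828
  Δ         -0.09163    0.04581     0.1374    0.04581
  eq          0.2452      2.435      7.367      7.874
  solve Keq expr → x = 0.04581; check Q = 1.2750e+05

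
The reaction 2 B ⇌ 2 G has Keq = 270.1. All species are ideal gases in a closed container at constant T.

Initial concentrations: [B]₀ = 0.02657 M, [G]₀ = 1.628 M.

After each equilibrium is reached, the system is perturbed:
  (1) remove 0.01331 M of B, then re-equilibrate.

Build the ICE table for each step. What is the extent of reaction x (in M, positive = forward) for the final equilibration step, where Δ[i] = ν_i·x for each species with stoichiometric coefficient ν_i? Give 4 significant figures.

Q₀ = 3754 vs Keq = 270.1 ⇒ Q>K, reverse
Step 1:
                    B           G
  init        0.02657       1.628
  Δ           0.06833    -0.06833
  eq           0.0949        1.56
  solve Keq expr → x = -0.03417; check Q = 270.1
Then remove 0.01331 M of B.
Step 2:
                    B           G
  init        0.08159        1.56
  Δ           0.01255    -0.01255
  eq          0.09414       1.547
  solve Keq expr → x = -0.006273; check Q = 270.1

x = -0.006273 M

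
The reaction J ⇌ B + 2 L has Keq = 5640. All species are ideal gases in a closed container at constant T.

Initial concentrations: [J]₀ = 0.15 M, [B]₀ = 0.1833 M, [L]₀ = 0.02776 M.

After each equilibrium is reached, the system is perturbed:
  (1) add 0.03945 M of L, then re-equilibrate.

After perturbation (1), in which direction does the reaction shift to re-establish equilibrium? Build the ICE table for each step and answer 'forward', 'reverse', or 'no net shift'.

Q₀ = 9.4169e-04 vs Keq = 5640 ⇒ Q<K, forward
Step 1:
                   J          B          L
  init          0.15     0.1833    0.02776
  Δ            -0.15       0.15        0.3
  eq      6.3478e-06     0.3333     0.3277
  solve Keq expr → x = 0.15; check Q = 5640
Then add 0.03945 M of L.
Step 2:
                   J          B          L
  init    6.3478e-06     0.3333     0.3672
  Δ       1.6199e-06 -1.6199e-06 -3.2399e-06
  eq      7.9678e-06     0.3333     0.3672
  solve Keq expr → x = -1.6199e-06; check Q = 5640

Direction: reverse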